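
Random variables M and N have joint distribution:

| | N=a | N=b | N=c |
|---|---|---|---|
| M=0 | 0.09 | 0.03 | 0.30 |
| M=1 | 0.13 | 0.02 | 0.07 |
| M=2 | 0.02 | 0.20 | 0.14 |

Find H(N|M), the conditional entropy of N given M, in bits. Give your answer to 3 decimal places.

Marginals: p(M) = (0.4200, 0.2200, 0.3600), p(N) = (0.2400, 0.2500, 0.5100).
H(N|M) = Σ p(M) · H(N|M=·).
  M=0: p=0.4200, H(N|M=0) = 1.0949
  M=1: p=0.2200, H(N|M=1) = 1.2886
  M=2: p=0.3600, H(N|M=2) = 1.2327
Weighted sum = 1.187 bits.

1.187 bits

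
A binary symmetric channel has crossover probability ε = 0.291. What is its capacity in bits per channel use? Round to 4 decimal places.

0.1300 bits

Binary symmetric channel: C = 1 − h₂(ε) where h₂ is the binary entropy function.
h₂(0.291) = −0.291·log₂0.291 − 0.709·log₂0.709 = 0.8700.
C = 1 − 0.8700 = 0.1300 bits per channel use.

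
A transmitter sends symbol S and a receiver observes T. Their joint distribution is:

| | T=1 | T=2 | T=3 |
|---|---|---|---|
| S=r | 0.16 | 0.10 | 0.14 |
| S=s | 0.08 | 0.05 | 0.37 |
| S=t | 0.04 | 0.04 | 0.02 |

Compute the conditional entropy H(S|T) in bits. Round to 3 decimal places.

1.220 bits

Chain rule: H(S|T) = H(S,T) − H(T).
Marginals: p(S) = (0.4000, 0.5000, 0.1000), p(T) = (0.2800, 0.1900, 0.5300).
H(S,T) = 2.6750 bits; H(T) = 1.4549 bits.
H(S|T) = 2.6750 − 1.4549 = 1.220 bits.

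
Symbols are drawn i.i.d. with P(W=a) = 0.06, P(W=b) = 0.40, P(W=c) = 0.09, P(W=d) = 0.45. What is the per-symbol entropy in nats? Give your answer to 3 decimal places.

H(W) = −Σ p·ln p.
  −(0.06)·ln(0.06) = 0.1688
  −(0.40)·ln(0.40) = 0.3665
  −(0.09)·ln(0.09) = 0.2167
  −(0.45)·ln(0.45) = 0.3593
Sum: 0.1688 + 0.3665 + 0.2167 + 0.3593 = 1.111 nats.

1.111 nats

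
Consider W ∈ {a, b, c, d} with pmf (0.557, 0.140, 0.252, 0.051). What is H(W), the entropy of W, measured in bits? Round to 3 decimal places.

H(W) = −Σ p·log₂ p.
  −(0.557)·log₂(0.557) = 0.4702
  −(0.140)·log₂(0.140) = 0.3971
  −(0.252)·log₂(0.252) = 0.5011
  −(0.051)·log₂(0.051) = 0.2190
Sum: 0.4702 + 0.3971 + 0.5011 + 0.2190 = 1.587 bits.

1.587 bits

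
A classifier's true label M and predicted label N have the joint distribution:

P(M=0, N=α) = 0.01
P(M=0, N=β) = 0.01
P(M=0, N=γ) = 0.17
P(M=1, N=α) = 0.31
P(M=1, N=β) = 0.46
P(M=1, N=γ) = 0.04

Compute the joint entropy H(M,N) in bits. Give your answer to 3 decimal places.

1.792 bits

H(M,N) = −Σ p(x,y)·log₂ p(x,y) over all 6 cells.
  cell (0,α): −0.01·log₂0.01 = 0.0664
  cell (0,β): −0.01·log₂0.01 = 0.0664
  cell (0,γ): −0.17·log₂0.17 = 0.4346
  cell (1,α): −0.31·log₂0.31 = 0.5238
  cell (1,β): −0.46·log₂0.46 = 0.5153
  cell (1,γ): −0.04·log₂0.04 = 0.1858
Sum = 1.792 bits.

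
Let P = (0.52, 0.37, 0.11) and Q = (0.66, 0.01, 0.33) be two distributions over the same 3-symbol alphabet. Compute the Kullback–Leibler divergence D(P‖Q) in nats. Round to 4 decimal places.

D(P‖Q) = Σ p·ln(p/q).
  0.52·ln(0.52/0.66) = -0.12397
  0.37·ln(0.37/0.01) = 1.33604
  0.11·ln(0.11/0.33) = -0.12085
D(P‖Q) = 1.0912 nats.

1.0912 nats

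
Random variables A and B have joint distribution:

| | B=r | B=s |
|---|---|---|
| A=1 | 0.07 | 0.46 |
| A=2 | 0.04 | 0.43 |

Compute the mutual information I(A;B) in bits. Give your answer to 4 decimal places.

0.0041 bits

Marginals: p(A) = (0.5300, 0.4700), p(B) = (0.1100, 0.8900).
I(A;B) = H(A) + H(B) − H(A,B).
H(A) = 0.9974, H(B) = 0.4999, H(A,B) = 1.4932.
I(A;B) = 0.9974 + 0.4999 − 1.4932 = 0.0041 bits.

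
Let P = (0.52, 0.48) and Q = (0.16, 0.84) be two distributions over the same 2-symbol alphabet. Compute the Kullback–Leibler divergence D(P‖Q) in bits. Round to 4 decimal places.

0.4967 bits

D(P‖Q) = Σ p·log₂(p/q).
  0.52·log₂(0.52/0.16) = 0.88423
  0.48·log₂(0.48/0.84) = -0.38753
D(P‖Q) = 0.4967 bits.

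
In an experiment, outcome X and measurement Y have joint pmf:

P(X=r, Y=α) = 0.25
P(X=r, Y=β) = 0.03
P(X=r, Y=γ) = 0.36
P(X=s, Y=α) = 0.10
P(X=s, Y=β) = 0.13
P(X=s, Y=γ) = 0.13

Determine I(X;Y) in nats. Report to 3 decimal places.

Marginals: p(X) = (0.6400, 0.3600), p(Y) = (0.3500, 0.1600, 0.4900).
I(X;Y) = Σ p(x,y)·ln[p(x,y)/(p(x)p(y))].
  (r,α): 0.25·ln(1.1161) = 0.0275
  (r,β): 0.03·ln(0.2930) = -0.0368
  (r,γ): 0.36·ln(1.1480) = 0.0497
  (s,α): 0.10·ln(0.7937) = -0.0231
  (s,β): 0.13·ln(2.2569) = 0.1058
  (s,γ): 0.13·ln(0.7370) = -0.0397
Sum = 0.083 nats.

0.083 nats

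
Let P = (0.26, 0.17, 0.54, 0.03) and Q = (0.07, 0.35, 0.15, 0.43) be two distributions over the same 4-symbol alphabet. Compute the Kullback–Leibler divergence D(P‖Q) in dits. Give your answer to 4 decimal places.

0.3606 dits

D(P‖Q) = Σ p·log₁₀(p/q).
  0.26·log₁₀(0.26/0.07) = 0.14817
  0.17·log₁₀(0.17/0.35) = -0.05332
  0.54·log₁₀(0.54/0.15) = 0.30040
  0.03·log₁₀(0.03/0.43) = -0.03469
D(P‖Q) = 0.3606 dits.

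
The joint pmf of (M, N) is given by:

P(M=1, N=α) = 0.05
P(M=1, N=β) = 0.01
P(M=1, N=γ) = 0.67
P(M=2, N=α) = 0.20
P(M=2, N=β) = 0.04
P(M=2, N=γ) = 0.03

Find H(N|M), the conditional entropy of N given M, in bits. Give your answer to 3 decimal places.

Chain rule: H(N|M) = H(M,N) − H(M).
Marginals: p(M) = (0.7300, 0.2700), p(N) = (0.2500, 0.0500, 0.7000).
H(M,N) = 1.4715 bits; H(M) = 0.8415 bits.
H(N|M) = 1.4715 − 0.8415 = 0.630 bits.

0.630 bits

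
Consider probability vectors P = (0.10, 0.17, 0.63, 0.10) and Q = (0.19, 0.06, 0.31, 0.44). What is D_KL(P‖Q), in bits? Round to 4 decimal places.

0.5936 bits

D(P‖Q) = Σ p·log₂(p/q).
  0.10·log₂(0.10/0.19) = -0.09260
  0.17·log₂(0.17/0.06) = 0.25543
  0.63·log₂(0.63/0.31) = 0.64454
  0.10·log₂(0.10/0.44) = -0.21375
D(P‖Q) = 0.5936 bits.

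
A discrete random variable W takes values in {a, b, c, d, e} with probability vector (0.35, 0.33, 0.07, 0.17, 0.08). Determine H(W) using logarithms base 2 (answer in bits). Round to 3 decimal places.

2.053 bits

H(W) = −Σ p·log₂ p.
  −(0.35)·log₂(0.35) = 0.5301
  −(0.33)·log₂(0.33) = 0.5278
  −(0.07)·log₂(0.07) = 0.2686
  −(0.17)·log₂(0.17) = 0.4346
  −(0.08)·log₂(0.08) = 0.2915
Sum: 0.5301 + 0.5278 + 0.2686 + 0.4346 + 0.2915 = 2.053 bits.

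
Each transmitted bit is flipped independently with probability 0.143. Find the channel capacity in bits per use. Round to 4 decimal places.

0.4080 bits

Binary symmetric channel: C = 1 − h₂(ε) where h₂ is the binary entropy function.
h₂(0.143) = −0.143·log₂0.143 − 0.857·log₂0.857 = 0.5920.
C = 1 − 0.5920 = 0.4080 bits per channel use.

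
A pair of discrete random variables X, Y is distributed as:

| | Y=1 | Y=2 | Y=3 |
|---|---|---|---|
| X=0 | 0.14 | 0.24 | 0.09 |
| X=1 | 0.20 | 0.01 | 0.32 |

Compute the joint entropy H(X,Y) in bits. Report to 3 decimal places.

H(X,Y) = −Σ p(x,y)·log₂ p(x,y) over all 6 cells.
  cell (0,1): −0.14·log₂0.14 = 0.3971
  cell (0,2): −0.24·log₂0.24 = 0.4941
  cell (0,3): −0.09·log₂0.09 = 0.3127
  cell (1,1): −0.20·log₂0.20 = 0.4644
  cell (1,2): −0.01·log₂0.01 = 0.0664
  cell (1,3): −0.32·log₂0.32 = 0.5260
Sum = 2.261 bits.

2.261 bits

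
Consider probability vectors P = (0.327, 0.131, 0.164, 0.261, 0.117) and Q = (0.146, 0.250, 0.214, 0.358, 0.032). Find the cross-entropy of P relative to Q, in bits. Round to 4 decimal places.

2.5023 bits

H(P,Q) = −Σ p·log₂ q.
  −0.327·log₂(0.146) = 0.90774
  −0.131·log₂(0.250) = 0.26200
  −0.164·log₂(0.214) = 0.36479
  −0.261·log₂(0.358) = 0.38679
  −0.117·log₂(0.032) = 0.58100
H(P,Q) = 2.5023 bits.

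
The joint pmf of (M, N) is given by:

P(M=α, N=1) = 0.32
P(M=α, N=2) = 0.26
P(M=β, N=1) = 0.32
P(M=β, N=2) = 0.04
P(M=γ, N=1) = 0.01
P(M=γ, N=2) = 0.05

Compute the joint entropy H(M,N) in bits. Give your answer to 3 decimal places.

H(M,N) = −Σ p(x,y)·log₂ p(x,y) over all 6 cells.
  cell (α,1): −0.32·log₂0.32 = 0.5260
  cell (α,2): −0.26·log₂0.26 = 0.5053
  cell (β,1): −0.32·log₂0.32 = 0.5260
  cell (β,2): −0.04·log₂0.04 = 0.1858
  cell (γ,1): −0.01·log₂0.01 = 0.0664
  cell (γ,2): −0.05·log₂0.05 = 0.2161
Sum = 2.026 bits.

2.026 bits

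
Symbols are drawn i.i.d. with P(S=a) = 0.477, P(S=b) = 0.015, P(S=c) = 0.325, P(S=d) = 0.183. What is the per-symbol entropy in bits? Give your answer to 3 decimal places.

1.576 bits

H(S) = −Σ p·log₂ p.
  −(0.477)·log₂(0.477) = 0.5094
  −(0.015)·log₂(0.015) = 0.0909
  −(0.325)·log₂(0.325) = 0.5270
  −(0.183)·log₂(0.183) = 0.4484
Sum: 0.5094 + 0.0909 + 0.5270 + 0.4484 = 1.576 bits.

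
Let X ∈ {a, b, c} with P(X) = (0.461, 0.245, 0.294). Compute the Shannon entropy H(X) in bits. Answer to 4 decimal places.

H(X) = −Σ p·log₂ p.
  −(0.461)·log₂(0.461) = 0.51501
  −(0.245)·log₂(0.245) = 0.49714
  −(0.294)·log₂(0.294) = 0.51924
Sum: 0.51501 + 0.49714 + 0.51924 = 1.5314 bits.

1.5314 bits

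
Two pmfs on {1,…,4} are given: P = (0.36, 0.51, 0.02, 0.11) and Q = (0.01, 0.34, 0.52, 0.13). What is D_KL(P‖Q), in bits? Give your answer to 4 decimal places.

D(P‖Q) = Σ p·log₂(p/q).
  0.36·log₂(0.36/0.01) = 1.86117
  0.51·log₂(0.51/0.34) = 0.29833
  0.02·log₂(0.02/0.52) = -0.09401
  0.11·log₂(0.11/0.13) = -0.02651
D(P‖Q) = 2.0390 bits.

2.0390 bits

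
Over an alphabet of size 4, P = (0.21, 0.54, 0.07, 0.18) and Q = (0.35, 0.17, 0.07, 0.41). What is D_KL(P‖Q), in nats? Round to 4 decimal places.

0.3687 nats

D(P‖Q) = Σ p·ln(p/q).
  0.21·ln(0.21/0.35) = -0.10727
  0.54·ln(0.54/0.17) = 0.62412
  0.07·ln(0.07/0.07) = 0.00000
  0.18·ln(0.18/0.41) = -0.14818
D(P‖Q) = 0.3687 nats.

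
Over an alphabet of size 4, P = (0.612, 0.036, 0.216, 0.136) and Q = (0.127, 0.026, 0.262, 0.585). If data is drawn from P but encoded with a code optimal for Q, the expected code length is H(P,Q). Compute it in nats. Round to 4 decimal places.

1.7565 nats

H(P,Q) = −Σ p·ln q.
  −0.612·ln(0.127) = 1.26290
  −0.036·ln(0.026) = 0.13139
  −0.216·ln(0.262) = 0.28931
  −0.136·ln(0.585) = 0.07292
H(P,Q) = 1.7565 nats.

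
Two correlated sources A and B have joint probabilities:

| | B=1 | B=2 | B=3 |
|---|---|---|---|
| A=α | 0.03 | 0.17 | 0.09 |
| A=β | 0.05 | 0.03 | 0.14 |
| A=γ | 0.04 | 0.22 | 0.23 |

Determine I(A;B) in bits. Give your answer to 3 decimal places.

0.093 bits

Marginals: p(A) = (0.2900, 0.2200, 0.4900), p(B) = (0.1200, 0.4200, 0.4600).
I(A;B) = Σ p(x,y)·log₂[p(x,y)/(p(x)p(y))].
  (α,1): 0.03·log₂(0.8621) = -0.0064
  (α,2): 0.17·log₂(1.3957) = 0.0818
  (α,3): 0.09·log₂(0.6747) = -0.0511
  (β,1): 0.05·log₂(1.8939) = 0.0461
  (β,2): 0.03·log₂(0.3247) = -0.0487
  (β,3): 0.14·log₂(1.3834) = 0.0656
  (γ,1): 0.04·log₂(0.6803) = -0.0222
  (γ,2): 0.22·log₂(1.0690) = 0.0212
  (γ,3): 0.23·log₂(1.0204) = 0.0067
Sum = 0.093 bits.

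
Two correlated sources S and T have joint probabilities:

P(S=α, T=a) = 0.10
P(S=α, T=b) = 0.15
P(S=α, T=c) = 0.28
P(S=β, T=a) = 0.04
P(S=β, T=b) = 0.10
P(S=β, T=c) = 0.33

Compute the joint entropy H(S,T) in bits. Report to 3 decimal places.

2.303 bits

H(S,T) = −Σ p(x,y)·log₂ p(x,y) over all 6 cells.
  cell (α,a): −0.10·log₂0.10 = 0.3322
  cell (α,b): −0.15·log₂0.15 = 0.4105
  cell (α,c): −0.28·log₂0.28 = 0.5142
  cell (β,a): −0.04·log₂0.04 = 0.1858
  cell (β,b): −0.10·log₂0.10 = 0.3322
  cell (β,c): −0.33·log₂0.33 = 0.5278
Sum = 2.303 bits.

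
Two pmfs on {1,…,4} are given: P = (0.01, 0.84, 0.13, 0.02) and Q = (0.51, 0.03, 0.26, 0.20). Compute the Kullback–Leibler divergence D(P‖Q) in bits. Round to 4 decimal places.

3.7850 bits

D(P‖Q) = Σ p·log₂(p/q).
  0.01·log₂(0.01/0.51) = -0.05672
  0.84·log₂(0.84/0.03) = 4.03818
  0.13·log₂(0.13/0.26) = -0.13000
  0.02·log₂(0.02/0.20) = -0.06644
D(P‖Q) = 3.7850 bits.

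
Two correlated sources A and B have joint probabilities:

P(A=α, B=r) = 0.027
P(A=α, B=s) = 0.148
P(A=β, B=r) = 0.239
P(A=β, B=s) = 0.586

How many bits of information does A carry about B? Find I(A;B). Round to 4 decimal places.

0.0107 bits

Marginals: p(A) = (0.1750, 0.8250), p(B) = (0.2660, 0.7340).
I(A;B) = Σ p(x,y)·log₂[p(x,y)/(p(x)p(y))].
  (α,r): 0.027·log₂(0.5800) = -0.02122
  (α,s): 0.148·log₂(1.1522) = 0.03025
  (β,r): 0.239·log₂(1.0891) = 0.02943
  (β,s): 0.586·log₂(0.9677) = -0.02774
Sum = 0.0107 bits.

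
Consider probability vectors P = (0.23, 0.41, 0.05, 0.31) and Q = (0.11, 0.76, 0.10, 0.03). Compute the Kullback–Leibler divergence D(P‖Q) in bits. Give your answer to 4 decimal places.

D(P‖Q) = Σ p·log₂(p/q).
  0.23·log₂(0.23/0.11) = 0.24475
  0.41·log₂(0.41/0.76) = -0.36505
  0.05·log₂(0.05/0.10) = -0.05000
  0.31·log₂(0.31/0.03) = 1.04446
D(P‖Q) = 0.8742 bits.

0.8742 bits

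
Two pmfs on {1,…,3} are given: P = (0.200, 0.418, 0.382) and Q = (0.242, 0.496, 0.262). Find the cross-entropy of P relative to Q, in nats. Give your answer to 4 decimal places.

H(P,Q) = −Σ p·ln q.
  −0.200·ln(0.242) = 0.28376
  −0.418·ln(0.496) = 0.29309
  −0.382·ln(0.262) = 0.51165
H(P,Q) = 1.0885 nats.

1.0885 nats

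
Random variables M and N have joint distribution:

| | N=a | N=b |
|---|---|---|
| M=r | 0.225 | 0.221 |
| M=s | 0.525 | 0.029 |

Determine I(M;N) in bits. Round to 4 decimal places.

Marginals: p(M) = (0.4460, 0.5540), p(N) = (0.7500, 0.2500).
I(M;N) = H(M) + H(N) − H(M,N).
H(M) = 0.9916, H(N) = 0.8113, H(M,N) = 1.6017.
I(M;N) = 0.9916 + 0.8113 − 1.6017 = 0.2012 bits.

0.2012 bits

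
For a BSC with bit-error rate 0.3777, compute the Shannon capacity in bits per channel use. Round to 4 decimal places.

Binary symmetric channel: C = 1 − h₂(ε) where h₂ is the binary entropy function.
h₂(0.3777) = −0.3777·log₂0.3777 − 0.6223·log₂0.6223 = 0.9564.
C = 1 − 0.9564 = 0.0436 bits per channel use.

0.0436 bits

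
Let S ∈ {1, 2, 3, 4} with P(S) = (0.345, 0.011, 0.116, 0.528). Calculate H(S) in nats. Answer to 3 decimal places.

H(S) = −Σ p·ln p.
  −(0.345)·ln(0.345) = 0.3672
  −(0.011)·ln(0.011) = 0.0496
  −(0.116)·ln(0.116) = 0.2499
  −(0.528)·ln(0.528) = 0.3372
Sum: 0.3672 + 0.0496 + 0.2499 + 0.3372 = 1.004 nats.

1.004 nats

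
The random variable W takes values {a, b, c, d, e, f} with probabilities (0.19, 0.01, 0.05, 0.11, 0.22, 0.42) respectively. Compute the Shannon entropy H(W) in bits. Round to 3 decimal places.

2.094 bits

H(W) = −Σ p·log₂ p.
  −(0.19)·log₂(0.19) = 0.4552
  −(0.01)·log₂(0.01) = 0.0664
  −(0.05)·log₂(0.05) = 0.2161
  −(0.11)·log₂(0.11) = 0.3503
  −(0.22)·log₂(0.22) = 0.4806
  −(0.42)·log₂(0.42) = 0.5256
Sum: 0.4552 + 0.0664 + 0.2161 + 0.3503 + 0.4806 + 0.5256 = 2.094 bits.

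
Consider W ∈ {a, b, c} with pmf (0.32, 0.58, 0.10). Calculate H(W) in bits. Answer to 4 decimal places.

1.3140 bits

H(W) = −Σ p·log₂ p.
  −(0.32)·log₂(0.32) = 0.52603
  −(0.58)·log₂(0.58) = 0.45581
  −(0.10)·log₂(0.10) = 0.33219
Sum: 0.52603 + 0.45581 + 0.33219 = 1.3140 bits.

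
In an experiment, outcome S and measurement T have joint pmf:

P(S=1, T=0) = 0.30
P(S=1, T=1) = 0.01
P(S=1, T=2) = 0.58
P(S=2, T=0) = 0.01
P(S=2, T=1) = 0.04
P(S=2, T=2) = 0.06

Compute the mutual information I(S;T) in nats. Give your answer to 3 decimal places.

Marginals: p(S) = (0.8900, 0.1100), p(T) = (0.3100, 0.0500, 0.6400).
I(S;T) = Σ p(x,y)·ln[p(x,y)/(p(x)p(y))].
  (1,0): 0.30·ln(1.0874) = 0.0251
  (1,1): 0.01·ln(0.2247) = -0.0149
  (1,2): 0.58·ln(1.0183) = 0.0105
  (2,0): 0.01·ln(0.2933) = -0.0123
  (2,1): 0.04·ln(7.2727) = 0.0794
  (2,2): 0.06·ln(0.8523) = -0.0096
Sum = 0.078 nats.

0.078 nats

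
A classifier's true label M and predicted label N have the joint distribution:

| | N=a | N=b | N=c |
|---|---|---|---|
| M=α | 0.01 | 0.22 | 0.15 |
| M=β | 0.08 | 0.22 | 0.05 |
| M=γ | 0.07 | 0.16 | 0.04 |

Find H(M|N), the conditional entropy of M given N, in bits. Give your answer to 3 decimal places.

1.464 bits

Marginals: p(M) = (0.3800, 0.3500, 0.2700), p(N) = (0.1600, 0.6000, 0.2400).
H(M|N) = Σ p(N) · H(M|N=·).
  N=a: p=0.1600, H(M|N=a) = 1.2718
  N=b: p=0.6000, H(M|N=b) = 1.5700
  N=c: p=0.2400, H(M|N=c) = 1.3261
Weighted sum = 1.464 bits.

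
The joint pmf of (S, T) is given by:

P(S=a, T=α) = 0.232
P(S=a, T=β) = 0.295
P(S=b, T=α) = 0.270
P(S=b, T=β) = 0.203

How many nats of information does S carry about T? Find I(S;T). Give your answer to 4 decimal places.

0.0085 nats

Marginals: p(S) = (0.5270, 0.4730), p(T) = (0.5020, 0.4980).
I(S;T) = Σ p(x,y)·ln[p(x,y)/(p(x)p(y))].
  (a,α): 0.232·ln(0.8769) = -0.03046
  (a,β): 0.295·ln(1.1240) = 0.03449
  (b,α): 0.270·ln(1.1371) = 0.03469
  (b,β): 0.203·ln(0.8618) = -0.03019
Sum = 0.0085 nats.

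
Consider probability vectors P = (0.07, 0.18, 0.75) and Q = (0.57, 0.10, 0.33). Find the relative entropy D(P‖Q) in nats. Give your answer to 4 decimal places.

D(P‖Q) = Σ p·ln(p/q).
  0.07·ln(0.07/0.57) = -0.14680
  0.18·ln(0.18/0.10) = 0.10580
  0.75·ln(0.75/0.33) = 0.61574
D(P‖Q) = 0.5747 nats.

0.5747 nats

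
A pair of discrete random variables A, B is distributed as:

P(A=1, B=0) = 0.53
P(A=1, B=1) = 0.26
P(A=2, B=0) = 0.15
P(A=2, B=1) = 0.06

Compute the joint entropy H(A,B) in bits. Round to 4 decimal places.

H(A,B) = −Σ p(x,y)·log₂ p(x,y) over all 4 cells.
  cell (1,0): −0.53·log₂0.53 = 0.48545
  cell (1,1): −0.26·log₂0.26 = 0.50529
  cell (2,0): −0.15·log₂0.15 = 0.41054
  cell (2,1): −0.06·log₂0.06 = 0.24353
Sum = 1.6448 bits.

1.6448 bits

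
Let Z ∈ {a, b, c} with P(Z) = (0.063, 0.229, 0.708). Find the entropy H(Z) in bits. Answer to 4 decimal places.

H(Z) = −Σ p·log₂ p.
  −(0.063)·log₂(0.063) = 0.25128
  −(0.229)·log₂(0.229) = 0.48699
  −(0.708)·log₂(0.708) = 0.35271
Sum: 0.25128 + 0.48699 + 0.35271 = 1.0910 bits.

1.0910 bits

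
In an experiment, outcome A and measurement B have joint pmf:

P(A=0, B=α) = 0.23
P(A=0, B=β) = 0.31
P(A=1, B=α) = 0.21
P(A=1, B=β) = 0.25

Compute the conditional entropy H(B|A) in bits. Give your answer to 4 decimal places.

Chain rule: H(B|A) = H(A,B) − H(A).
Marginals: p(A) = (0.5400, 0.4600), p(B) = (0.4400, 0.5600).
H(A,B) = 1.9843 bits; H(A) = 0.9954 bits.
H(B|A) = 1.9843 − 0.9954 = 0.9889 bits.

0.9889 bits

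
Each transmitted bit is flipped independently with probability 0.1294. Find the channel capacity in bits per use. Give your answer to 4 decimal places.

0.4442 bits

Binary symmetric channel: C = 1 − h₂(ε) where h₂ is the binary entropy function.
h₂(0.1294) = −0.1294·log₂0.1294 − 0.8706·log₂0.8706 = 0.5558.
C = 1 − 0.5558 = 0.4442 bits per channel use.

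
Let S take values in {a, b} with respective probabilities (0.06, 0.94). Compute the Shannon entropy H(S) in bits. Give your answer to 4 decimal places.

0.3274 bits

H(S) = −Σ p·log₂ p.
  −(0.06)·log₂(0.06) = 0.24353
  −(0.94)·log₂(0.94) = 0.08391
Sum: 0.24353 + 0.08391 = 0.3274 bits.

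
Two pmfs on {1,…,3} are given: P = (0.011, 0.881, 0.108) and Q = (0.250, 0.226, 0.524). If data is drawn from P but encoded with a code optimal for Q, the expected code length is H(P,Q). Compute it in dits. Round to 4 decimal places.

H(P,Q) = −Σ p·log₁₀ q.
  −0.011·log₁₀(0.250) = 0.00662
  −0.881·log₁₀(0.226) = 0.56903
  −0.108·log₁₀(0.524) = 0.03031
H(P,Q) = 0.6060 dits.

0.6060 dits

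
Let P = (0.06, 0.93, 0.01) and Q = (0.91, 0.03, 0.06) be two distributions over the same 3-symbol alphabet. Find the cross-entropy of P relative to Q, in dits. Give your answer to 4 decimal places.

1.4310 dits

H(P,Q) = −Σ p·log₁₀ q.
  −0.06·log₁₀(0.91) = 0.00246
  −0.93·log₁₀(0.03) = 1.41628
  −0.01·log₁₀(0.06) = 0.01222
H(P,Q) = 1.4310 dits.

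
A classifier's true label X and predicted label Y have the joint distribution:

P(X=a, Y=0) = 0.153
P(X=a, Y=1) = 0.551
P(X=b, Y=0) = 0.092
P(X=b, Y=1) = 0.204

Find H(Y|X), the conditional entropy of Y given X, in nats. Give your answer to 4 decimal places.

0.5520 nats

Marginals: p(X) = (0.7040, 0.2960), p(Y) = (0.2450, 0.7550).
H(Y|X) = Σ p(X) · H(Y|X=·).
  X=a: p=0.7040, H(Y|X=a) = 0.5235
  X=b: p=0.2960, H(Y|X=b) = 0.6197
Weighted sum = 0.5520 nats.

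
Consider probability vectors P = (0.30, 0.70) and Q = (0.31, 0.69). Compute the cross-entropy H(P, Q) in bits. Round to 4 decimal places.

H(P,Q) = −Σ p·log₂ q.
  −0.30·log₂(0.31) = 0.50690
  −0.70·log₂(0.69) = 0.37473
H(P,Q) = 0.8816 bits.

0.8816 bits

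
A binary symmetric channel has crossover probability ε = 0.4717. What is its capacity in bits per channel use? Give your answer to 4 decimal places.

0.0023 bits

Binary symmetric channel: C = 1 − h₂(ε) where h₂ is the binary entropy function.
h₂(0.4717) = −0.4717·log₂0.4717 − 0.5283·log₂0.5283 = 0.9977.
C = 1 − 0.9977 = 0.0023 bits per channel use.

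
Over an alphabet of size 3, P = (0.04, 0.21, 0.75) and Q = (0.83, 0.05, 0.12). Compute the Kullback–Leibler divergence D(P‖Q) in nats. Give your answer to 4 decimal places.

1.5545 nats

D(P‖Q) = Σ p·ln(p/q).
  0.04·ln(0.04/0.83) = -0.12130
  0.21·ln(0.21/0.05) = 0.30137
  0.75·ln(0.75/0.12) = 1.37444
D(P‖Q) = 1.5545 nats.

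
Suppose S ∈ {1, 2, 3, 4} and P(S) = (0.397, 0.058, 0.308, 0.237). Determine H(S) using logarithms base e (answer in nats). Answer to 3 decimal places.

H(S) = −Σ p·ln p.
  −(0.397)·ln(0.397) = 0.3668
  −(0.058)·ln(0.058) = 0.1651
  −(0.308)·ln(0.308) = 0.3627
  −(0.237)·ln(0.237) = 0.3412
Sum: 0.3668 + 0.1651 + 0.3627 + 0.3412 = 1.236 nats.

1.236 nats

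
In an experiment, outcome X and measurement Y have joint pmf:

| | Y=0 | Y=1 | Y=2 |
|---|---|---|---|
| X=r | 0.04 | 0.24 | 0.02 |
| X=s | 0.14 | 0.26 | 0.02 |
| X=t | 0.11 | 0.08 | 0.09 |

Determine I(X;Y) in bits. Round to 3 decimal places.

0.155 bits

Marginals: p(X) = (0.3000, 0.4200, 0.2800), p(Y) = (0.2900, 0.5800, 0.1300).
I(X;Y) = H(X) + H(Y) − H(X,Y).
H(X) = 1.5610, H(Y) = 1.3564, H(X,Y) = 2.7625.
I(X;Y) = 1.5610 + 1.3564 − 2.7625 = 0.155 bits.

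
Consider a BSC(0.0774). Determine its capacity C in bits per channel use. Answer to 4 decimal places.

0.6070 bits

Binary symmetric channel: C = 1 − h₂(ε) where h₂ is the binary entropy function.
h₂(0.0774) = −0.0774·log₂0.0774 − 0.9226·log₂0.9226 = 0.3930.
C = 1 − 0.3930 = 0.6070 bits per channel use.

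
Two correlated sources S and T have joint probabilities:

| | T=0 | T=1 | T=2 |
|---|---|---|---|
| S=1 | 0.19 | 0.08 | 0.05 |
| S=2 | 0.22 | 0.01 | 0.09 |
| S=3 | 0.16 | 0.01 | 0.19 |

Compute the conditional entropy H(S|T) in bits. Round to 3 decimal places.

Marginals: p(S) = (0.3200, 0.3200, 0.3600), p(T) = (0.5700, 0.1000, 0.3300).
H(S|T) = Σ p(T) · H(S|T=·).
  T=0: p=0.5700, H(S|T=0) = 1.5729
  T=1: p=0.1000, H(S|T=1) = 0.9219
  T=2: p=0.3300, H(S|T=2) = 1.3823
Weighted sum = 1.445 bits.

1.445 bits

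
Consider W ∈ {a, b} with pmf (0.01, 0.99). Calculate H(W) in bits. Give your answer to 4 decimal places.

0.0808 bits

H(W) = −Σ p·log₂ p.
  −(0.01)·log₂(0.01) = 0.06644
  −(0.99)·log₂(0.99) = 0.01435
Sum: 0.06644 + 0.01435 = 0.0808 bits.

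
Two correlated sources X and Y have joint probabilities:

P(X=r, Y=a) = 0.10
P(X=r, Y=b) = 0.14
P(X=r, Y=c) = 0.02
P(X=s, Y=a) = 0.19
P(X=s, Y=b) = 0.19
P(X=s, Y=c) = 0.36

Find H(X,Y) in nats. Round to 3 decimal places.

H(X,Y) = −Σ p(x,y)·ln p(x,y) over all 6 cells.
  cell (r,a): −0.10·ln0.10 = 0.2303
  cell (r,b): −0.14·ln0.14 = 0.2753
  cell (r,c): −0.02·ln0.02 = 0.0782
  cell (s,a): −0.19·ln0.19 = 0.3155
  cell (s,b): −0.19·ln0.19 = 0.3155
  cell (s,c): −0.36·ln0.36 = 0.3678
Sum = 1.583 nats.

1.583 nats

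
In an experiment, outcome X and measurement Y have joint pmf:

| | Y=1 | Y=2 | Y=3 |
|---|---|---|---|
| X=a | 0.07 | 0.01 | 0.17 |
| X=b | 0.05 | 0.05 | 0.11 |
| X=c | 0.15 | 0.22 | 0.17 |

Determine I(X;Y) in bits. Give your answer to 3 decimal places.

Marginals: p(X) = (0.2500, 0.2100, 0.5400), p(Y) = (0.2700, 0.2800, 0.4500).
I(X;Y) = Σ p(x,y)·log₂[p(x,y)/(p(x)p(y))].
  (a,1): 0.07·log₂(1.0370) = 0.0037
  (a,2): 0.01·log₂(0.1429) = -0.0281
  (a,3): 0.17·log₂(1.5111) = 0.1013
  (b,1): 0.05·log₂(0.8818) = -0.0091
  (b,2): 0.05·log₂(0.8503) = -0.0117
  (b,3): 0.11·log₂(1.1640) = 0.0241
  (c,1): 0.15·log₂(1.0288) = 0.0061
  (c,2): 0.22·log₂(1.4550) = 0.1190
  (c,3): 0.17·log₂(0.6996) = -0.0876
Sum = 0.118 bits.

0.118 bits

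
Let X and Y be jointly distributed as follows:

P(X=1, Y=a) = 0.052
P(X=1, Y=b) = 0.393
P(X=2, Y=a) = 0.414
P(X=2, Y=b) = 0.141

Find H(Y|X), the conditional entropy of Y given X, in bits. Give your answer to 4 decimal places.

Marginals: p(X) = (0.4450, 0.5550), p(Y) = (0.4660, 0.5340).
H(Y|X) = Σ p(X) · H(Y|X=·).
  X=1: p=0.4450, H(Y|X=1) = 0.5202
  X=2: p=0.5550, H(Y|X=2) = 0.8176
Weighted sum = 0.6853 bits.

0.6853 bits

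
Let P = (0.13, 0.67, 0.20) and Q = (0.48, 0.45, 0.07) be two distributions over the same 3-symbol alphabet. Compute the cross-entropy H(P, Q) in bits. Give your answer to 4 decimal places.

1.6768 bits

H(P,Q) = −Σ p·log₂ q.
  −0.13·log₂(0.48) = 0.13766
  −0.67·log₂(0.45) = 0.77184
  −0.20·log₂(0.07) = 0.76730
H(P,Q) = 1.6768 bits.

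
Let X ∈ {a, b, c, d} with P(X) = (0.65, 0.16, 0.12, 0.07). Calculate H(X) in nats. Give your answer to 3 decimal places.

H(X) = −Σ p·ln p.
  −(0.65)·ln(0.65) = 0.2800
  −(0.16)·ln(0.16) = 0.2932
  −(0.12)·ln(0.12) = 0.2544
  −(0.07)·ln(0.07) = 0.1861
Sum: 0.2800 + 0.2932 + 0.2544 + 0.1861 = 1.014 nats.

1.014 nats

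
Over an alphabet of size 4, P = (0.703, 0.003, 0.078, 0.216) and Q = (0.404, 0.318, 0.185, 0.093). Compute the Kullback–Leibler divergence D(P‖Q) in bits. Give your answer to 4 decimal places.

D(P‖Q) = Σ p·log₂(p/q).
  0.703·log₂(0.703/0.404) = 0.56182
  0.003·log₂(0.003/0.318) = -0.02018
  0.078·log₂(0.078/0.185) = -0.09719
  0.216·log₂(0.216/0.093) = 0.26260
D(P‖Q) = 0.7070 bits.

0.7070 bits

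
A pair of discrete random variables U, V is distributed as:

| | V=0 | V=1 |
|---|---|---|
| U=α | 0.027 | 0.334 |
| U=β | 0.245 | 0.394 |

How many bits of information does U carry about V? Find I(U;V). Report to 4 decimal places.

Marginals: p(U) = (0.3610, 0.6390), p(V) = (0.2720, 0.7280).
I(U;V) = H(U) + H(V) − H(U,V).
H(U) = 0.9435, H(V) = 0.8443, H(U,V) = 1.6957.
I(U;V) = 0.9435 + 0.8443 − 1.6957 = 0.0921 bits.

0.0921 bits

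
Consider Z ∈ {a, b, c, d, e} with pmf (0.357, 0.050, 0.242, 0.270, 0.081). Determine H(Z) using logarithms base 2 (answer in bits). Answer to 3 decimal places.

2.046 bits

H(Z) = −Σ p·log₂ p.
  −(0.357)·log₂(0.357) = 0.5305
  −(0.050)·log₂(0.050) = 0.2161
  −(0.242)·log₂(0.242) = 0.4954
  −(0.270)·log₂(0.270) = 0.5100
  −(0.081)·log₂(0.081) = 0.2937
Sum: 0.5305 + 0.2161 + 0.4954 + 0.5100 + 0.2937 = 2.046 bits.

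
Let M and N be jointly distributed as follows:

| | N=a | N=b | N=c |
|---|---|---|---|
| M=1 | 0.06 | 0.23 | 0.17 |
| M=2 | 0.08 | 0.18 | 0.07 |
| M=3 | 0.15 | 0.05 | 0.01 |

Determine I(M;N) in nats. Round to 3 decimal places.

Marginals: p(M) = (0.4600, 0.3300, 0.2100), p(N) = (0.2900, 0.4600, 0.2500).
I(M;N) = Σ p(x,y)·ln[p(x,y)/(p(x)p(y))].
  (1,a): 0.06·ln(0.4498) = -0.0479
  (1,b): 0.23·ln(1.0870) = 0.0192
  (1,c): 0.17·ln(1.4783) = 0.0664
  (2,a): 0.08·ln(0.8359) = -0.0143
  (2,b): 0.18·ln(1.1858) = 0.0307
  (2,c): 0.07·ln(0.8485) = -0.0115
  (3,a): 0.15·ln(2.4631) = 0.1352
  (3,b): 0.05·ln(0.5176) = -0.0329
  (3,c): 0.01·ln(0.1905) = -0.0166
Sum = 0.128 nats.

0.128 nats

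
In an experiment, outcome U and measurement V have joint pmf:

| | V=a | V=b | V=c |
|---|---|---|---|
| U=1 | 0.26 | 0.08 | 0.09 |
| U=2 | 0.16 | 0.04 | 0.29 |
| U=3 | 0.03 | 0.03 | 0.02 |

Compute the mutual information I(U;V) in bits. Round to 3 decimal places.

0.125 bits

Marginals: p(U) = (0.4300, 0.4900, 0.0800), p(V) = (0.4500, 0.1500, 0.4000).
I(U;V) = H(U) + H(V) − H(U,V).
H(U) = 1.3194, H(V) = 1.4577, H(U,V) = 2.6525.
I(U;V) = 1.3194 + 1.4577 − 2.6525 = 0.125 bits.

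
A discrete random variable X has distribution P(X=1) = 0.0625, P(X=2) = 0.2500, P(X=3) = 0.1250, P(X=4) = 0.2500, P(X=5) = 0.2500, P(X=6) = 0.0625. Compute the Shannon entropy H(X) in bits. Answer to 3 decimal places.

2.375 bits

H(X) = −Σ p·log₂ p.
  −(0.0625)·log₂(0.0625) = 0.2500
  −(0.2500)·log₂(0.2500) = 0.5000
  −(0.1250)·log₂(0.1250) = 0.3750
  −(0.2500)·log₂(0.2500) = 0.5000
  −(0.2500)·log₂(0.2500) = 0.5000
  −(0.0625)·log₂(0.0625) = 0.2500
Sum: 0.2500 + 0.5000 + 0.3750 + 0.5000 + 0.5000 + 0.2500 = 2.375 bits.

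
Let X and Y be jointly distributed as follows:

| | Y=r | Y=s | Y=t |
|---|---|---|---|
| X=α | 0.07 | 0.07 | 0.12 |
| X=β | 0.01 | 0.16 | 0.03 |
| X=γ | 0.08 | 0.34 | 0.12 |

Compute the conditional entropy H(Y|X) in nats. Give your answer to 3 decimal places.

Chain rule: H(Y|X) = H(X,Y) − H(X).
Marginals: p(X) = (0.2600, 0.2000, 0.5400), p(Y) = (0.1600, 0.5700, 0.2700).
H(X,Y) = 1.8945 nats; H(X) = 1.0049 nats.
H(Y|X) = 1.8945 − 1.0049 = 0.890 nats.

0.890 nats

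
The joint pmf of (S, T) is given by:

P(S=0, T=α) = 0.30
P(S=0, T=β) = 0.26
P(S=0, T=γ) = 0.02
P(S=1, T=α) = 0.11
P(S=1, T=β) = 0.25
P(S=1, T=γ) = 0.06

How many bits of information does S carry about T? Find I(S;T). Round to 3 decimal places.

Marginals: p(S) = (0.5800, 0.4200), p(T) = (0.4100, 0.5100, 0.0800).
I(S;T) = H(S) + H(T) − H(S,T).
H(S) = 0.9815, H(T) = 1.3143, H(S,T) = 2.2331.
I(S;T) = 0.9815 + 1.3143 − 2.2331 = 0.063 bits.

0.063 bits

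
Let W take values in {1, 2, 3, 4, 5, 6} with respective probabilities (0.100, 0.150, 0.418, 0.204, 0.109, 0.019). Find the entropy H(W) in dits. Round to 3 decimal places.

0.660 dits

H(W) = −Σ p·log₁₀ p.
  −(0.100)·log₁₀(0.100) = 0.1000
  −(0.150)·log₁₀(0.150) = 0.1236
  −(0.418)·log₁₀(0.418) = 0.1583
  −(0.204)·log₁₀(0.204) = 0.1408
  −(0.109)·log₁₀(0.109) = 0.1049
  −(0.019)·log₁₀(0.019) = 0.0327
Sum: 0.1000 + 0.1236 + 0.1583 + 0.1408 + 0.1049 + 0.0327 = 0.660 dits.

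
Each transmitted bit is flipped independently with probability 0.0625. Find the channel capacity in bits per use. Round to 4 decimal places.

0.6627 bits

Binary symmetric channel: C = 1 − h₂(ε) where h₂ is the binary entropy function.
h₂(0.0625) = −0.0625·log₂0.0625 − 0.9375·log₂0.9375 = 0.3373.
C = 1 − 0.3373 = 0.6627 bits per channel use.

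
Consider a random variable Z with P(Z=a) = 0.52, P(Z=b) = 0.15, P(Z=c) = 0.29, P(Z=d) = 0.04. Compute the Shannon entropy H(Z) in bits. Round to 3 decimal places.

H(Z) = −Σ p·log₂ p.
  −(0.52)·log₂(0.52) = 0.4906
  −(0.15)·log₂(0.15) = 0.4105
  −(0.29)·log₂(0.29) = 0.5179
  −(0.04)·log₂(0.04) = 0.1858
Sum: 0.4906 + 0.4105 + 0.5179 + 0.1858 = 1.605 bits.

1.605 bits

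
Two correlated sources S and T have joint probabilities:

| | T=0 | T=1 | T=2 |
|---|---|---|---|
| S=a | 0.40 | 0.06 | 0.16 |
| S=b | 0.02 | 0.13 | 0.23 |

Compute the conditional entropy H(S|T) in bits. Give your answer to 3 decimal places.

0.668 bits

Chain rule: H(S|T) = H(S,T) − H(T).
Marginals: p(S) = (0.6200, 0.3800), p(T) = (0.4200, 0.1900, 0.3900).
H(S,T) = 2.1785 bits; H(T) = 1.5107 bits.
H(S|T) = 2.1785 − 1.5107 = 0.668 bits.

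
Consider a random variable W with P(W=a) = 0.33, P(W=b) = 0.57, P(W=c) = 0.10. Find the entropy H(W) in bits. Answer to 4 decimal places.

1.3223 bits

H(W) = −Σ p·log₂ p.
  −(0.33)·log₂(0.33) = 0.52782
  −(0.57)·log₂(0.57) = 0.46225
  −(0.10)·log₂(0.10) = 0.33219
Sum: 0.52782 + 0.46225 + 0.33219 = 1.3223 bits.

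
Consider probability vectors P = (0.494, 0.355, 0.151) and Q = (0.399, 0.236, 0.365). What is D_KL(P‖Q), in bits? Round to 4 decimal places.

0.1690 bits

D(P‖Q) = Σ p·log₂(p/q).
  0.494·log₂(0.494/0.399) = 0.15221
  0.355·log₂(0.355/0.236) = 0.20911
  0.151·log₂(0.151/0.365) = -0.19228
D(P‖Q) = 0.1690 bits.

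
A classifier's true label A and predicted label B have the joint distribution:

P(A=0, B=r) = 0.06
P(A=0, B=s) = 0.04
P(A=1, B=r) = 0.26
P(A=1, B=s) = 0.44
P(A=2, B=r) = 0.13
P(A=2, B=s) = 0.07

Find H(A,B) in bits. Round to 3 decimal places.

H(A,B) = −Σ p(x,y)·log₂ p(x,y) over all 6 cells.
  cell (0,r): −0.06·log₂0.06 = 0.2435
  cell (0,s): −0.04·log₂0.04 = 0.1858
  cell (1,r): −0.26·log₂0.26 = 0.5053
  cell (1,s): −0.44·log₂0.44 = 0.5211
  cell (2,r): −0.13·log₂0.13 = 0.3826
  cell (2,s): −0.07·log₂0.07 = 0.2686
Sum = 2.107 bits.

2.107 bits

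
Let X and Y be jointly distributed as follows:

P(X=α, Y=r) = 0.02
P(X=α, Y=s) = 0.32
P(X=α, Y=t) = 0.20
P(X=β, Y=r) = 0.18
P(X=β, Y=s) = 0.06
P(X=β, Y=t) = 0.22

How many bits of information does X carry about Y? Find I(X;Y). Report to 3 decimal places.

Marginals: p(X) = (0.5400, 0.4600), p(Y) = (0.2000, 0.3800, 0.4200).
I(X;Y) = Σ p(x,y)·log₂[p(x,y)/(p(x)p(y))].
  (α,r): 0.02·log₂(0.1852) = -0.0487
  (α,s): 0.32·log₂(1.5595) = 0.2051
  (α,t): 0.20·log₂(0.8818) = -0.0363
  (β,r): 0.18·log₂(1.9565) = 0.1743
  (β,s): 0.06·log₂(0.3432) = -0.0926
  (β,t): 0.22·log₂(1.1387) = 0.0412
Sum = 0.243 bits.

0.243 bits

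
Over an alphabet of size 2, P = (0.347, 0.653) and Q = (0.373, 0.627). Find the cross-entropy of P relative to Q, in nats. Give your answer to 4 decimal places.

H(P,Q) = −Σ p·ln q.
  −0.347·ln(0.373) = 0.34220
  −0.653·ln(0.627) = 0.30483
H(P,Q) = 0.6470 nats.

0.6470 nats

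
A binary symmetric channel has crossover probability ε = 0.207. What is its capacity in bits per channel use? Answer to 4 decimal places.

0.2643 bits

Binary symmetric channel: C = 1 − h₂(ε) where h₂ is the binary entropy function.
h₂(0.207) = −0.207·log₂0.207 − 0.793·log₂0.793 = 0.7357.
C = 1 − 0.7357 = 0.2643 bits per channel use.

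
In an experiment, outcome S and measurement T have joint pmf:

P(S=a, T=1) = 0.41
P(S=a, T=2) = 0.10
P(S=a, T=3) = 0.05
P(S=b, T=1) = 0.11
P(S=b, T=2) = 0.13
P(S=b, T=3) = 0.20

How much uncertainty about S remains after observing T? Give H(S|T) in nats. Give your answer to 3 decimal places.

Chain rule: H(S|T) = H(S,T) − H(T).
Marginals: p(S) = (0.5600, 0.4400), p(T) = (0.5200, 0.2300, 0.2500).
H(S,T) = 1.5755 nats; H(T) = 1.0246 nats.
H(S|T) = 1.5755 − 1.0246 = 0.551 nats.

0.551 nats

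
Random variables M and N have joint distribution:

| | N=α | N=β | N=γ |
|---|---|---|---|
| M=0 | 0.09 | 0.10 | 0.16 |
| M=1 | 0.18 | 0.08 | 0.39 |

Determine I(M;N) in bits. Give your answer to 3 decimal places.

Marginals: p(M) = (0.3500, 0.6500), p(N) = (0.2700, 0.1800, 0.5500).
I(M;N) = H(M) + H(N) − H(M,N).
H(M) = 0.9341, H(N) = 1.4297, H(M,N) = 2.3345.
I(M;N) = 0.9341 + 1.4297 − 2.3345 = 0.029 bits.

0.029 bits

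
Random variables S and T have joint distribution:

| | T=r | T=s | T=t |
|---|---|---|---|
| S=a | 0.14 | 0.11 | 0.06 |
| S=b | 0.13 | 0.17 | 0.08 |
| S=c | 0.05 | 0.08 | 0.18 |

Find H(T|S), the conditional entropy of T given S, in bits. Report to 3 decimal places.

Marginals: p(S) = (0.3100, 0.3800, 0.3100), p(T) = (0.3200, 0.3600, 0.3200).
H(T|S) = Σ p(S) · H(T|S=·).
  S=a: p=0.3100, H(T|S=a) = 1.5069
  S=b: p=0.3800, H(T|S=b) = 1.5218
  S=c: p=0.3100, H(T|S=c) = 1.3843
Weighted sum = 1.475 bits.

1.475 bits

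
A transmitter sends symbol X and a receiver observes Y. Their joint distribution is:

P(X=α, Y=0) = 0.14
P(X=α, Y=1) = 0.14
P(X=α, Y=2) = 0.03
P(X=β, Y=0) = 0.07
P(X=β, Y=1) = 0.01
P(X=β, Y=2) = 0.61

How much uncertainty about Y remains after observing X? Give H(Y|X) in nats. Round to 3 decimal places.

Marginals: p(X) = (0.3100, 0.6900), p(Y) = (0.2100, 0.1500, 0.6400).
H(Y|X) = Σ p(X) · H(Y|X=·).
  X=α: p=0.3100, H(Y|X=α) = 0.9440
  X=β: p=0.6900, H(Y|X=β) = 0.4024
Weighted sum = 0.570 nats.

0.570 nats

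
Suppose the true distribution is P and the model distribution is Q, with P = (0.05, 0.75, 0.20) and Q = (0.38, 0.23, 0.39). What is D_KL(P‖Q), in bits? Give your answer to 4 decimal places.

0.9399 bits

D(P‖Q) = Σ p·log₂(p/q).
  0.05·log₂(0.05/0.38) = -0.14630
  0.75·log₂(0.75/0.23) = 1.27894
  0.20·log₂(0.20/0.39) = -0.19269
D(P‖Q) = 0.9399 bits.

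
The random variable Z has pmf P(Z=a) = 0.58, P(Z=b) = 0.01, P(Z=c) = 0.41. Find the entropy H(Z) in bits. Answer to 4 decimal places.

1.0496 bits

H(Z) = −Σ p·log₂ p.
  −(0.58)·log₂(0.58) = 0.45581
  −(0.01)·log₂(0.01) = 0.06644
  −(0.41)·log₂(0.41) = 0.52738
Sum: 0.45581 + 0.06644 + 0.52738 = 1.0496 bits.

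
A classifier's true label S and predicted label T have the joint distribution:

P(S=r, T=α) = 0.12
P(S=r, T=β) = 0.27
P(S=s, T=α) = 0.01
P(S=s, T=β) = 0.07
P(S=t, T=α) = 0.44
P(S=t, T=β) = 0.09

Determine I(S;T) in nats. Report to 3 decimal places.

Marginals: p(S) = (0.3900, 0.0800, 0.5300), p(T) = (0.5700, 0.4300).
I(S;T) = Σ p(x,y)·ln[p(x,y)/(p(x)p(y))].
  (r,α): 0.12·ln(0.5398) = -0.0740
  (r,β): 0.27·ln(1.6100) = 0.1286
  (s,α): 0.01·ln(0.2193) = -0.0152
  (s,β): 0.07·ln(2.0349) = 0.0497
  (t,α): 0.44·ln(1.4565) = 0.1654
  (t,β): 0.09·ln(0.3949) = -0.0836
Sum = 0.171 nats.

0.171 nats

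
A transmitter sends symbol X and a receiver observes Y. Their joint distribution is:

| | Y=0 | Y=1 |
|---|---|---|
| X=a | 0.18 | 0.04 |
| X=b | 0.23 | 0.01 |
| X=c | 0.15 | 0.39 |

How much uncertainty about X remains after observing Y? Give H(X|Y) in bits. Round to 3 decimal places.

Marginals: p(X) = (0.2200, 0.2400, 0.5400), p(Y) = (0.5600, 0.4400).
H(X|Y) = Σ p(Y) · H(X|Y=·).
  Y=0: p=0.5600, H(X|Y=0) = 1.5626
  Y=1: p=0.4400, H(X|Y=1) = 0.5928
Weighted sum = 1.136 bits.

1.136 bits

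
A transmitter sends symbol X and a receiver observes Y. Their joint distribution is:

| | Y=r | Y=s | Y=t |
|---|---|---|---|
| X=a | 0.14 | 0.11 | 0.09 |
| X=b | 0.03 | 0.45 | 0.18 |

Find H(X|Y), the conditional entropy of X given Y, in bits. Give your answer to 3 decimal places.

Marginals: p(X) = (0.3400, 0.6600), p(Y) = (0.1700, 0.5600, 0.2700).
H(X|Y) = Σ p(Y) · H(X|Y=·).
  Y=r: p=0.1700, H(X|Y=r) = 0.6723
  Y=s: p=0.5600, H(X|Y=s) = 0.7147
  Y=t: p=0.2700, H(X|Y=t) = 0.9183
Weighted sum = 0.762 bits.

0.762 bits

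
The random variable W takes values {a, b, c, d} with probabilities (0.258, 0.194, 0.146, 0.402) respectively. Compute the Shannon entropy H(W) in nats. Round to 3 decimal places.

H(W) = −Σ p·ln p.
  −(0.258)·ln(0.258) = 0.3495
  −(0.194)·ln(0.194) = 0.3181
  −(0.146)·ln(0.146) = 0.2809
  −(0.402)·ln(0.402) = 0.3663
Sum: 0.3495 + 0.3181 + 0.2809 + 0.3663 = 1.315 nats.

1.315 nats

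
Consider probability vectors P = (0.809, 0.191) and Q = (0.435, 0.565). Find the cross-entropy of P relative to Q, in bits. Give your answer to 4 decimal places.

H(P,Q) = −Σ p·log₂ q.
  −0.809·log₂(0.435) = 0.97154
  −0.191·log₂(0.565) = 0.15732
H(P,Q) = 1.1289 bits.

1.1289 bits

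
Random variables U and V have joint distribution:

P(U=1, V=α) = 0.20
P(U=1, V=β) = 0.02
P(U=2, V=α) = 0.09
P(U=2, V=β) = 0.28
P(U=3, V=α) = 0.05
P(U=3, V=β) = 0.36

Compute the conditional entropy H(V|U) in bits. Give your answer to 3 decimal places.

Marginals: p(U) = (0.2200, 0.3700, 0.4100), p(V) = (0.3400, 0.6600).
H(V|U) = Σ p(U) · H(V|U=·).
  U=1: p=0.2200, H(V|U=1) = 0.4395
  U=2: p=0.3700, H(V|U=2) = 0.8004
  U=3: p=0.4100, H(V|U=3) = 0.5349
Weighted sum = 0.612 bits.

0.612 bits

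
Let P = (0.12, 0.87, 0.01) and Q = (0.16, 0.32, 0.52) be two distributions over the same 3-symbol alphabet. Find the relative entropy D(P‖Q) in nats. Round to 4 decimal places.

0.7961 nats

D(P‖Q) = Σ p·ln(p/q).
  0.12·ln(0.12/0.16) = -0.03452
  0.87·ln(0.87/0.32) = 0.87015
  0.01·ln(0.01/0.52) = -0.03951
D(P‖Q) = 0.7961 nats.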